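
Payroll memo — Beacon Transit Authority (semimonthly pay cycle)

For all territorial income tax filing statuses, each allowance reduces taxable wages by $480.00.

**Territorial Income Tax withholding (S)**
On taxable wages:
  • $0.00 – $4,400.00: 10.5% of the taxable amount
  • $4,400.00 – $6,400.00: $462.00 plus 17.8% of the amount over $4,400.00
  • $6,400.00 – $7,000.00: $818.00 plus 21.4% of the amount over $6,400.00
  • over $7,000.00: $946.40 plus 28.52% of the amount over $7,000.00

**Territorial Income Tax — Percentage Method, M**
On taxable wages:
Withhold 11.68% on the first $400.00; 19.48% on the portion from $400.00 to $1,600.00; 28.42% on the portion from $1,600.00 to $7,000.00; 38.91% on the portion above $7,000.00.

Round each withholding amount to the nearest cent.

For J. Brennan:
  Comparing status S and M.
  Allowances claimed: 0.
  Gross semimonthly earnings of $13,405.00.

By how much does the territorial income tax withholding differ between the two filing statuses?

$1,534.24

Territorial Income Tax (S): taxable = $13,405.00
  $946.40 + 28.52% × ($13,405.00 − $7,000.00) = $946.40 + 28.52% × $6,405.00 = $2,773.11
Territorial Income Tax (M): taxable = $13,405.00
  $1,815.16 + 38.91% × ($13,405.00 − $7,000.00) = $1,815.16 + 38.91% × $6,405.00 = $4,307.35
Difference: |$2,773.11 − $4,307.35| = $1,534.24 (higher under M)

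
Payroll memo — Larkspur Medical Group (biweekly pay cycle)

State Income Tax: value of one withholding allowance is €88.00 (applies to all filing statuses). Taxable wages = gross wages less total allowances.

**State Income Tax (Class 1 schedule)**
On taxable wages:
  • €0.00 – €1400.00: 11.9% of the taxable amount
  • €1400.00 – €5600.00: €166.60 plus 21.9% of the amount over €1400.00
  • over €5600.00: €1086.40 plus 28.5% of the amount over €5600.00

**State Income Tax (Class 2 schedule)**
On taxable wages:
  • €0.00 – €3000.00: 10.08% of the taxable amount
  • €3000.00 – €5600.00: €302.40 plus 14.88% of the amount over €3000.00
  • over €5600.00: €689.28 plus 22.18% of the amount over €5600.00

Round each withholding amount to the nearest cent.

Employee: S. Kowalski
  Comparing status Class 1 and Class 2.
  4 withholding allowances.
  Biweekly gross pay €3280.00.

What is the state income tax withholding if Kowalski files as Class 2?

€295.14

State Income Tax (Class 2): taxable = €3280.00 − 4×€88.00 = €2928.00
  10.08% × €2928.00 = €295.14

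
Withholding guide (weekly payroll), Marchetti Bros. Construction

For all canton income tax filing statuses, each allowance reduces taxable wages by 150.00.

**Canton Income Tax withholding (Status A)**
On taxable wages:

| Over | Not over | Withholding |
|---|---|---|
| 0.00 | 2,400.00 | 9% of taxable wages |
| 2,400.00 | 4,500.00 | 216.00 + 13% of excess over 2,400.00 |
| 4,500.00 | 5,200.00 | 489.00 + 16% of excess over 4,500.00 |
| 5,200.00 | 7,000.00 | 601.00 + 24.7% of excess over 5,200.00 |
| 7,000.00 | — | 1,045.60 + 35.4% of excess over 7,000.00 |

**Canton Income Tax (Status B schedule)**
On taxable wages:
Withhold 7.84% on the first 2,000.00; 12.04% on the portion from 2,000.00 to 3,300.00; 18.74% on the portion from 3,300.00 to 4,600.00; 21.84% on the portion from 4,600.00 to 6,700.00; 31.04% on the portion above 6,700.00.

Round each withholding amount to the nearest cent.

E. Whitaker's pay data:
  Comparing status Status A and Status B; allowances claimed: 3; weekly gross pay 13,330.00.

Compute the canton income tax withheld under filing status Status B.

2,933.85

Canton Income Tax (Status B): taxable = 13,330.00 − 3×150.00 = 12,880.00
  1,015.58 + 31.04% × (12,880.00 − 6,700.00) = 1,015.58 + 31.04% × 6,180.00 = 2,933.85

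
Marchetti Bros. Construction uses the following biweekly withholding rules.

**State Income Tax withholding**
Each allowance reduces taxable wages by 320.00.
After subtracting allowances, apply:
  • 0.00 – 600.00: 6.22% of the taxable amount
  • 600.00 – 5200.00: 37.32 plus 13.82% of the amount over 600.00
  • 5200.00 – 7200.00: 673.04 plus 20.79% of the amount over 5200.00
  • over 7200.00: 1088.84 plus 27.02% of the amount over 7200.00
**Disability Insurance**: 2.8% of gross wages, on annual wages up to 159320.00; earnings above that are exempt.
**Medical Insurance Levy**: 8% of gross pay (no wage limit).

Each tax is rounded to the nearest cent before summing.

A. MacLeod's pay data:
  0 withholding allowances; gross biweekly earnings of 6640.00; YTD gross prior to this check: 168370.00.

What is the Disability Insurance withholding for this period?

Disability Insurance: YTD 168370.00 ≥ cap 159320.00 → 0.00

0.00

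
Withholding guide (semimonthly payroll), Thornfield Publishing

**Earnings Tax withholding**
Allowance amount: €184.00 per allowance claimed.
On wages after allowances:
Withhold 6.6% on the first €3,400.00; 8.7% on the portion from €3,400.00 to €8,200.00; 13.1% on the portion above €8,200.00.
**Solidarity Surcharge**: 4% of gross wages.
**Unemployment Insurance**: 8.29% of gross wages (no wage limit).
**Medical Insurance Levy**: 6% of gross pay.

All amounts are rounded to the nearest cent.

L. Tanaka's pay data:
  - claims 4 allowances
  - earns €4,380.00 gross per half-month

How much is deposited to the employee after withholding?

Earnings Tax: taxable = €4,380.00 − 4×€184.00 = €3,644.00
  €224.40 + 8.7% × (€3,644.00 − €3,400.00) = €224.40 + 8.7% × €244.00 = €245.63
Solidarity Surcharge: 4% × €4,380.00 = €175.20
Unemployment Insurance: 8.29% × €4,380.00 = €363.10
Medical Insurance Levy: 6% × €4,380.00 = €262.80
Total withheld: €245.63 + €175.20 + €363.10 + €262.80 = €1,046.73
Net pay: €4,380.00 − €1,046.73 = €3,333.27

€3,333.27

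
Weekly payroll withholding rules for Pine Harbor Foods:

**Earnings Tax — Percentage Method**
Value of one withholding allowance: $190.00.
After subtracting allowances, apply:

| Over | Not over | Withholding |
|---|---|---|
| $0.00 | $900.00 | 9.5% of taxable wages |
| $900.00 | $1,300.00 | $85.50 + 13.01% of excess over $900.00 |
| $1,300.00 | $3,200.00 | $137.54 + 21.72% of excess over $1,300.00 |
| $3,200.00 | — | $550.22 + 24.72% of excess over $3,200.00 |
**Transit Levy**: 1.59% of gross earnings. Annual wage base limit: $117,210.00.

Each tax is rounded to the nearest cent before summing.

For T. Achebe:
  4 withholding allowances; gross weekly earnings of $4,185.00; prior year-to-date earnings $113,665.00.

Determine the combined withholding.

$662.21

Earnings Tax: taxable = $4,185.00 − 4×$190.00 = $3,425.00
  $550.22 + 24.72% × ($3,425.00 − $3,200.00) = $550.22 + 24.72% × $225.00 = $605.84
Transit Levy: cap $117,210.00 − YTD $113,665.00 = $3,545.00 subject; 1.59% × $3,545.00 = $56.37
Total: $605.84 + $56.37 = $662.21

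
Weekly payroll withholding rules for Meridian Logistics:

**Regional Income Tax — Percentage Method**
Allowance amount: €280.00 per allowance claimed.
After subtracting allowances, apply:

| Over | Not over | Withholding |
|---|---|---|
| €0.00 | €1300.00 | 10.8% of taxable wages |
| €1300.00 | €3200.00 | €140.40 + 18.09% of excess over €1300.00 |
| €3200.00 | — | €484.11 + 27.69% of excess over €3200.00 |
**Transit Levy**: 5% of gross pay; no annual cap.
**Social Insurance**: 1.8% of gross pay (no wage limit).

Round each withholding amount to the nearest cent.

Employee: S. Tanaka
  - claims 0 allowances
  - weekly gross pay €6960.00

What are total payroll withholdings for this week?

Regional Income Tax: taxable = €6960.00
  €484.11 + 27.69% × (€6960.00 − €3200.00) = €484.11 + 27.69% × €3760.00 = €1525.25
Transit Levy: 5% × €6960.00 = €348.00
Social Insurance: 1.8% × €6960.00 = €125.28
Total: €1525.25 + €348.00 + €125.28 = €1998.53

€1998.53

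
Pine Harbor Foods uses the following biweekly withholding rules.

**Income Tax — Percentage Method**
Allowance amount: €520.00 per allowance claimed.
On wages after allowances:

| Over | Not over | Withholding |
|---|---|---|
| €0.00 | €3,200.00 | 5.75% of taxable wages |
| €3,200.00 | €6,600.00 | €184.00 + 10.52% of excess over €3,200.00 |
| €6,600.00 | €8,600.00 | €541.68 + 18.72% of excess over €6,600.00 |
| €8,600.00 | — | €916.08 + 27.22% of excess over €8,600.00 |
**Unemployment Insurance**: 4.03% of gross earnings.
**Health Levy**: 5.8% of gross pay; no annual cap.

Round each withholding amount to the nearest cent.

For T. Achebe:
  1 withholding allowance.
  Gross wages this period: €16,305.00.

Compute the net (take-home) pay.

Income Tax: taxable = €16,305.00 − 1×€520.00 = €15,785.00
  €916.08 + 27.22% × (€15,785.00 − €8,600.00) = €916.08 + 27.22% × €7,185.00 = €2,871.84
Unemployment Insurance: 4.03% × €16,305.00 = €657.09
Health Levy: 5.8% × €16,305.00 = €945.69
Total withheld: €2,871.84 + €657.09 + €945.69 = €4,474.62
Net pay: €16,305.00 − €4,474.62 = €11,830.38

€11,830.38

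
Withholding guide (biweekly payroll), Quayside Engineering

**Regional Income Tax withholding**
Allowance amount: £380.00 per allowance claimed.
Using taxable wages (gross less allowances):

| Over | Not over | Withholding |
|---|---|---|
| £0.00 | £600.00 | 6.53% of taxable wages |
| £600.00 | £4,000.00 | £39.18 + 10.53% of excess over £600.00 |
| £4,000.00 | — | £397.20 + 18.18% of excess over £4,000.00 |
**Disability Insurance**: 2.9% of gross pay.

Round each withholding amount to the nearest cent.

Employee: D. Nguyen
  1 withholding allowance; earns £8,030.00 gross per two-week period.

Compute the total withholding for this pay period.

£1,293.64

Regional Income Tax: taxable = £8,030.00 − 1×£380.00 = £7,650.00
  £397.20 + 18.18% × (£7,650.00 − £4,000.00) = £397.20 + 18.18% × £3,650.00 = £1,060.77
Disability Insurance: 2.9% × £8,030.00 = £232.87
Total: £1,060.77 + £232.87 = £1,293.64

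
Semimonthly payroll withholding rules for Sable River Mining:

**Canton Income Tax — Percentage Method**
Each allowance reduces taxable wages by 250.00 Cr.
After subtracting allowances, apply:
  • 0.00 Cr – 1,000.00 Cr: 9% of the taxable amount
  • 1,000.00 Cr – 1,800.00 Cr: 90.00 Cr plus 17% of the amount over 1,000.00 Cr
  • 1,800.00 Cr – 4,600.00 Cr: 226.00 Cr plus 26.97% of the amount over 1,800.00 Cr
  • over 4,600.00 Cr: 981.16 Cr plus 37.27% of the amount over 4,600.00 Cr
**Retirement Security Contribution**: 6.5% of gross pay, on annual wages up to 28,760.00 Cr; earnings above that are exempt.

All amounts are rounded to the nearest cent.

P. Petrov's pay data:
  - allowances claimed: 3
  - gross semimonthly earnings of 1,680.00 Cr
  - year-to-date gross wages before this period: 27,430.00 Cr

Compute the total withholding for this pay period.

Canton Income Tax: taxable = 1,680.00 Cr − 3×250.00 Cr = 930.00 Cr
  9% × 930.00 Cr = 83.70 Cr
Retirement Security Contribution: cap 28,760.00 Cr − YTD 27,430.00 Cr = 1,330.00 Cr subject; 6.5% × 1,330.00 Cr = 86.45 Cr
Total: 83.70 Cr + 86.45 Cr = 170.15 Cr

170.15 Cr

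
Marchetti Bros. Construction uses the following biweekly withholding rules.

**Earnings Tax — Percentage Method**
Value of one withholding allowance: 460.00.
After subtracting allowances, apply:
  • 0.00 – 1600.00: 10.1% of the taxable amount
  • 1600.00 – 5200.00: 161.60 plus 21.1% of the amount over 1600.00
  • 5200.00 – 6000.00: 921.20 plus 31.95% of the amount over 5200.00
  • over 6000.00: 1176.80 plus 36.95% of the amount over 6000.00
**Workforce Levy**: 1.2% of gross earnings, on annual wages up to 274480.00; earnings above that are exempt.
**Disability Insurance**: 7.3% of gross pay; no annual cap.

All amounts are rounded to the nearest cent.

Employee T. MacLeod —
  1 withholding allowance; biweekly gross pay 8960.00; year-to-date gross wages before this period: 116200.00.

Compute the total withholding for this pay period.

2862.15

Earnings Tax: taxable = 8960.00 − 1×460.00 = 8500.00
  1176.80 + 36.95% × (8500.00 − 6000.00) = 1176.80 + 36.95% × 2500.00 = 2100.55
Workforce Levy: 1.2% × 8960.00 = 107.52
Disability Insurance: 7.3% × 8960.00 = 654.08
Total: 2100.55 + 107.52 + 654.08 = 2862.15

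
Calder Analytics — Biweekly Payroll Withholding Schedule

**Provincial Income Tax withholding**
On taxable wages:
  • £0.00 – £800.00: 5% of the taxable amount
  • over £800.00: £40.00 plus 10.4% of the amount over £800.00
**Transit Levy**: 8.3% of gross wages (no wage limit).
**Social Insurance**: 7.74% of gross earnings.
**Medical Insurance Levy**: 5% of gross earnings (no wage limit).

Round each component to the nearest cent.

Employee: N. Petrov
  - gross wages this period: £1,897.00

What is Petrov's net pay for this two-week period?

Provincial Income Tax: taxable = £1,897.00
  £40.00 + 10.4% × (£1,897.00 − £800.00) = £40.00 + 10.4% × £1,097.00 = £154.09
Transit Levy: 8.3% × £1,897.00 = £157.45
Social Insurance: 7.74% × £1,897.00 = £146.83
Medical Insurance Levy: 5% × £1,897.00 = £94.85
Total withheld: £154.09 + £157.45 + £146.83 + £94.85 = £553.22
Net pay: £1,897.00 − £553.22 = £1,343.78

£1,343.78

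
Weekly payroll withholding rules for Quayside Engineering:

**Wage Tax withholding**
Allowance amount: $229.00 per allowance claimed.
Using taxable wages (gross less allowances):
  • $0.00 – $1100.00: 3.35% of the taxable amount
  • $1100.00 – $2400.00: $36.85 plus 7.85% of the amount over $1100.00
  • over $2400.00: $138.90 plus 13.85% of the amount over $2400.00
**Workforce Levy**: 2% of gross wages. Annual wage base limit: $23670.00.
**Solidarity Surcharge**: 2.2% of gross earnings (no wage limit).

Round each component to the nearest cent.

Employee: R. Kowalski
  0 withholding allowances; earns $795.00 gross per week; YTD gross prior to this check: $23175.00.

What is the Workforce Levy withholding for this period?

$9.90

Workforce Levy: cap $23670.00 − YTD $23175.00 = $495.00 subject; 2% × $495.00 = $9.90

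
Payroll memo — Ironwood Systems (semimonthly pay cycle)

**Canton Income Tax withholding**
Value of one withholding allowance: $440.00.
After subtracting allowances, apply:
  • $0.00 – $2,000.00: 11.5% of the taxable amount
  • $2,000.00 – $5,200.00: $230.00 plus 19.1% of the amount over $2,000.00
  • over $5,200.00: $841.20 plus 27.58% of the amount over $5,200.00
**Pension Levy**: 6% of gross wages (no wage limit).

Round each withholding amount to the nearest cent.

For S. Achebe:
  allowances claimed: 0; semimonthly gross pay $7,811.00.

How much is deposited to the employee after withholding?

$5,781.03

Canton Income Tax: taxable = $7,811.00
  $841.20 + 27.58% × ($7,811.00 − $5,200.00) = $841.20 + 27.58% × $2,611.00 = $1,561.31
Pension Levy: 6% × $7,811.00 = $468.66
Total withheld: $1,561.31 + $468.66 = $2,029.97
Net pay: $7,811.00 − $2,029.97 = $5,781.03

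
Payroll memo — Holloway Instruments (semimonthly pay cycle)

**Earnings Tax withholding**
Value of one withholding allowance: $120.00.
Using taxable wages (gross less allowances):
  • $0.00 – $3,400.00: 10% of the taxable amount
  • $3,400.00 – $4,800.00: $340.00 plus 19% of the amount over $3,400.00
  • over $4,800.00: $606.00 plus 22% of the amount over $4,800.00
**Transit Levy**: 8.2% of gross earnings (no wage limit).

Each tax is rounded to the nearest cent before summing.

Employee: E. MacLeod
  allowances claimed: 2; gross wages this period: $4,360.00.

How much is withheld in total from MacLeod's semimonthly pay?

Earnings Tax: taxable = $4,360.00 − 2×$120.00 = $4,120.00
  $340.00 + 19% × ($4,120.00 − $3,400.00) = $340.00 + 19% × $720.00 = $476.80
Transit Levy: 8.2% × $4,360.00 = $357.52
Total: $476.80 + $357.52 = $834.32

$834.32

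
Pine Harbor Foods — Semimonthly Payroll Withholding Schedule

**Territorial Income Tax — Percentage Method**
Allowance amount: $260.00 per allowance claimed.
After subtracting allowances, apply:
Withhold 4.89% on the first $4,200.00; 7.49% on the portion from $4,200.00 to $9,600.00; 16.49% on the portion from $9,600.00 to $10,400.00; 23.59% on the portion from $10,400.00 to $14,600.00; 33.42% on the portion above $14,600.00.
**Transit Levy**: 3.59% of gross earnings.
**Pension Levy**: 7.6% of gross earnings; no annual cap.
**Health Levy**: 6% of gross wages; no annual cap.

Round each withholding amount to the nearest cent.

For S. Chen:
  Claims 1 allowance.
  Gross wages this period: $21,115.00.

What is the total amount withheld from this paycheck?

Territorial Income Tax: taxable = $21,115.00 − 1×$260.00 = $20,855.00
  $1,732.54 + 33.42% × ($20,855.00 − $14,600.00) = $1,732.54 + 33.42% × $6,255.00 = $3,822.96
Transit Levy: 3.59% × $21,115.00 = $758.03
Pension Levy: 7.6% × $21,115.00 = $1,604.74
Health Levy: 6% × $21,115.00 = $1,266.90
Total: $3,822.96 + $758.03 + $1,604.74 + $1,266.90 = $7,452.63

$7,452.63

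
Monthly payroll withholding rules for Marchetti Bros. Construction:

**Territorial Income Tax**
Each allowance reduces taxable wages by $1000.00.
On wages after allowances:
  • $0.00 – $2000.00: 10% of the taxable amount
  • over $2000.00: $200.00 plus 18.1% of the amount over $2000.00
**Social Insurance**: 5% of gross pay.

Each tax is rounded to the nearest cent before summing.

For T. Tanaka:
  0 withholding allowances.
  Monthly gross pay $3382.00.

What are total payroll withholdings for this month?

$619.24

Territorial Income Tax: taxable = $3382.00
  $200.00 + 18.1% × ($3382.00 − $2000.00) = $200.00 + 18.1% × $1382.00 = $450.14
Social Insurance: 5% × $3382.00 = $169.10
Total: $450.14 + $169.10 = $619.24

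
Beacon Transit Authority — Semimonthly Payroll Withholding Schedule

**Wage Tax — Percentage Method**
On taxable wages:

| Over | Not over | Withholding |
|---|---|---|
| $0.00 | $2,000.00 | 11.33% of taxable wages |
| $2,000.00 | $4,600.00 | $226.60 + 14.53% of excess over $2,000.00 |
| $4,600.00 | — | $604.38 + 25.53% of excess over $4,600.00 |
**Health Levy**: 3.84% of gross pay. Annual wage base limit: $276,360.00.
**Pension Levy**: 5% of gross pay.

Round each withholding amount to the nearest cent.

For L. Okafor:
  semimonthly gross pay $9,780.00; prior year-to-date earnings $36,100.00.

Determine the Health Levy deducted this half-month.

$375.55

Health Levy: 3.84% × $9,780.00 = $375.55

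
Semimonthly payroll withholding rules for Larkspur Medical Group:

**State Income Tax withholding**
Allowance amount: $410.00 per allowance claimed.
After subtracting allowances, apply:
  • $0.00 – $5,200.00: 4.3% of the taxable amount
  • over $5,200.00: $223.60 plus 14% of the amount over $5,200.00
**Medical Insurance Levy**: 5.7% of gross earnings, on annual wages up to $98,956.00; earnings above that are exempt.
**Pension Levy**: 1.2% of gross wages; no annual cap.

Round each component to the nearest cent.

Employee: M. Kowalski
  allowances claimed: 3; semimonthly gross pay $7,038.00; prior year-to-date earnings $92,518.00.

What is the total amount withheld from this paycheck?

$760.15

State Income Tax: taxable = $7,038.00 − 3×$410.00 = $5,808.00
  $223.60 + 14% × ($5,808.00 − $5,200.00) = $223.60 + 14% × $608.00 = $308.72
Medical Insurance Levy: cap $98,956.00 − YTD $92,518.00 = $6,438.00 subject; 5.7% × $6,438.00 = $366.97
Pension Levy: 1.2% × $7,038.00 = $84.46
Total: $308.72 + $366.97 + $84.46 = $760.15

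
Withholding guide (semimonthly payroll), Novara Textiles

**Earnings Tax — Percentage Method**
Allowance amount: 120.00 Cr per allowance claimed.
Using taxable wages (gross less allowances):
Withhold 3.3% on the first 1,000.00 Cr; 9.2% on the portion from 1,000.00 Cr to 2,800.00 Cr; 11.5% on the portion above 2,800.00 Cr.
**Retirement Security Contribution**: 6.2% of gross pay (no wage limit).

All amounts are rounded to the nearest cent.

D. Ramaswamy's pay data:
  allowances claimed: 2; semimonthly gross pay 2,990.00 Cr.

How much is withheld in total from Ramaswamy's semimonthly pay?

379.38 Cr

Earnings Tax: taxable = 2,990.00 Cr − 2×120.00 Cr = 2,750.00 Cr
  33.00 Cr + 9.2% × (2,750.00 Cr − 1,000.00 Cr) = 33.00 Cr + 9.2% × 1,750.00 Cr = 194.00 Cr
Retirement Security Contribution: 6.2% × 2,990.00 Cr = 185.38 Cr
Total: 194.00 Cr + 185.38 Cr = 379.38 Cr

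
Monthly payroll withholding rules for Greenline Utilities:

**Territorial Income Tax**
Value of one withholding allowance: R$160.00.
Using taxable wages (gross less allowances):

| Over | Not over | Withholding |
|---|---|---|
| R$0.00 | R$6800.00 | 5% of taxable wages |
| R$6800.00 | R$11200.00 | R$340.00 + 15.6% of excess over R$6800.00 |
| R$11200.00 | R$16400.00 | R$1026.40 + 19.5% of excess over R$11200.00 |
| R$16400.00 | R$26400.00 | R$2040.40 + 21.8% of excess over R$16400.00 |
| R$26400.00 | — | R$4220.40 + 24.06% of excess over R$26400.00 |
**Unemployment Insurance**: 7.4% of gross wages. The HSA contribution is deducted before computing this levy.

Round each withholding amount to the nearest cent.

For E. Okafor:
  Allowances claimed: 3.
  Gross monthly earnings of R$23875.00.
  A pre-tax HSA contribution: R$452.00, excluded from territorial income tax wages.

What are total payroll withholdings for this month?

Territorial Income Tax: taxable = R$23875.00 − R$452.00 − 3×R$160.00 = R$22943.00
  R$2040.40 + 21.8% × (R$22943.00 − R$16400.00) = R$2040.40 + 21.8% × R$6543.00 = R$3466.77
Unemployment Insurance: 7.4% × R$23423.00 = R$1733.30
Total: R$3466.77 + R$1733.30 = R$5200.07

R$5200.07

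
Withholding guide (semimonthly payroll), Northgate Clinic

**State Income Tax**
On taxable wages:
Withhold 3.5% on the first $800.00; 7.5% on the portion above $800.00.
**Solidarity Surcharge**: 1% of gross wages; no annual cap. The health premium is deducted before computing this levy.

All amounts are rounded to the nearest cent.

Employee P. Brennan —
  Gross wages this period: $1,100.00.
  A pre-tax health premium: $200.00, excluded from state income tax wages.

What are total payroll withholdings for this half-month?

State Income Tax: taxable = $1,100.00 − $200.00 = $900.00
  $28.00 + 7.5% × ($900.00 − $800.00) = $28.00 + 7.5% × $100.00 = $35.50
Solidarity Surcharge: 1% × $900.00 = $9.00
Total: $35.50 + $9.00 = $44.50

$44.50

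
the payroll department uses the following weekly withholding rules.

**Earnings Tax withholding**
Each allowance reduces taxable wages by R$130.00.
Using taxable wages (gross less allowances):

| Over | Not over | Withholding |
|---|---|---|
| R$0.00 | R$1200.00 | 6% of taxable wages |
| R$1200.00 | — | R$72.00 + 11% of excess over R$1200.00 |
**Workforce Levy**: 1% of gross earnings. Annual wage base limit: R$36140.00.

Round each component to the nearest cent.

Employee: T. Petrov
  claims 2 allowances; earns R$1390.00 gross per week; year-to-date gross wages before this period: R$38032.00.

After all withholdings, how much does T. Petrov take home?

Earnings Tax: taxable = R$1390.00 − 2×R$130.00 = R$1130.00
  6% × R$1130.00 = R$67.80
Workforce Levy: YTD R$38032.00 ≥ cap R$36140.00 → R$0.00
Total withheld: R$67.80 + R$0.00 = R$67.80
Net pay: R$1390.00 − R$67.80 = R$1322.20

R$1322.20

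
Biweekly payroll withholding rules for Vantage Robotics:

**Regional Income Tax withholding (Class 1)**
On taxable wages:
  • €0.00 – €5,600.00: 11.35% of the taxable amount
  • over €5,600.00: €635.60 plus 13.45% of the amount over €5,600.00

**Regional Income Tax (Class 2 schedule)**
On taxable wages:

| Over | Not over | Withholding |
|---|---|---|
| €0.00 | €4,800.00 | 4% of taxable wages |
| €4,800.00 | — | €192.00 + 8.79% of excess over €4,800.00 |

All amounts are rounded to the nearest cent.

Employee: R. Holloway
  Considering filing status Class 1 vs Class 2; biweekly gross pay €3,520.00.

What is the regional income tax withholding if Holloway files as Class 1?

Regional Income Tax (Class 1): taxable = €3,520.00
  11.35% × €3,520.00 = €399.52

€399.52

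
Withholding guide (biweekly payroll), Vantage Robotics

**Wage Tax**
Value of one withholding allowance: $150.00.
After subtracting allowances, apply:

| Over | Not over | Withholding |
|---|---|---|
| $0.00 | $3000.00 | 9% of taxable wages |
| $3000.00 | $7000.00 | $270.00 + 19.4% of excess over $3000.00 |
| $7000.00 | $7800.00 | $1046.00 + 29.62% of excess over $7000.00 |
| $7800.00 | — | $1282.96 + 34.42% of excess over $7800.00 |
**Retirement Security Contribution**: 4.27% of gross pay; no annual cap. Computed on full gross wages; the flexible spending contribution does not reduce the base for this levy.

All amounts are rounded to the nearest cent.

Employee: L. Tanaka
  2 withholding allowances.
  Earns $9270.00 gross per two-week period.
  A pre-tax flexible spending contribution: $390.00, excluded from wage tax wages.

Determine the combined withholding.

Wage Tax: taxable = $9270.00 − $390.00 − 2×$150.00 = $8580.00
  $1282.96 + 34.42% × ($8580.00 − $7800.00) = $1282.96 + 34.42% × $780.00 = $1551.44
Retirement Security Contribution: 4.27% × $9270.00 = $395.83
Total: $1551.44 + $395.83 = $1947.27

$1947.27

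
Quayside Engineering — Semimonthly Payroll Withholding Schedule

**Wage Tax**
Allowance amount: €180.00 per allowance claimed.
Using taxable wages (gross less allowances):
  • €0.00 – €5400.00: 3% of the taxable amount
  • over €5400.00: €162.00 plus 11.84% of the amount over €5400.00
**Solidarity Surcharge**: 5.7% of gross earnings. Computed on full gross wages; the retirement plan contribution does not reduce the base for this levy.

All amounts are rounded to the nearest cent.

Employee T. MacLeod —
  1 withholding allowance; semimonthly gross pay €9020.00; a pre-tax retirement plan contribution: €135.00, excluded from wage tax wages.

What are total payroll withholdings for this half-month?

€1067.45

Wage Tax: taxable = €9020.00 − €135.00 − 1×€180.00 = €8705.00
  €162.00 + 11.84% × (€8705.00 − €5400.00) = €162.00 + 11.84% × €3305.00 = €553.31
Solidarity Surcharge: 5.7% × €9020.00 = €514.14
Total: €553.31 + €514.14 = €1067.45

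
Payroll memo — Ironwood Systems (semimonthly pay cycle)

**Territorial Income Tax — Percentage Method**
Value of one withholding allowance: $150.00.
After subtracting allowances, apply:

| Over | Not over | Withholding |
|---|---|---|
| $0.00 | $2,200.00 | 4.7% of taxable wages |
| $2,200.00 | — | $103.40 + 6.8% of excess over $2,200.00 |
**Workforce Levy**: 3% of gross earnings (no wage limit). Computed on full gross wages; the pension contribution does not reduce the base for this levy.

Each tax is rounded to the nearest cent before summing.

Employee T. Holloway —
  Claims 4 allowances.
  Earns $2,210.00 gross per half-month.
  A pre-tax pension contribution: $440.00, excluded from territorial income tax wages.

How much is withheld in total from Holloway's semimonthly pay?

Territorial Income Tax: taxable = $2,210.00 − $440.00 − 4×$150.00 = $1,170.00
  4.7% × $1,170.00 = $54.99
Workforce Levy: 3% × $2,210.00 = $66.30
Total: $54.99 + $66.30 = $121.29

$121.29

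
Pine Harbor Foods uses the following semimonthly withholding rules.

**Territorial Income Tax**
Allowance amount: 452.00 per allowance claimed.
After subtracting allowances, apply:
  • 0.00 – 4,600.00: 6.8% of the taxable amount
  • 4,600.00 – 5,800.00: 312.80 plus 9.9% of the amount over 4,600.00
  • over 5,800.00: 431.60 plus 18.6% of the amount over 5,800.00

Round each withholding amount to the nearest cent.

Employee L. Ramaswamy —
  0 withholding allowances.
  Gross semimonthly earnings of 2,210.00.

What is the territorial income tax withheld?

Territorial Income Tax: taxable = 2,210.00
  6.8% × 2,210.00 = 150.28

150.28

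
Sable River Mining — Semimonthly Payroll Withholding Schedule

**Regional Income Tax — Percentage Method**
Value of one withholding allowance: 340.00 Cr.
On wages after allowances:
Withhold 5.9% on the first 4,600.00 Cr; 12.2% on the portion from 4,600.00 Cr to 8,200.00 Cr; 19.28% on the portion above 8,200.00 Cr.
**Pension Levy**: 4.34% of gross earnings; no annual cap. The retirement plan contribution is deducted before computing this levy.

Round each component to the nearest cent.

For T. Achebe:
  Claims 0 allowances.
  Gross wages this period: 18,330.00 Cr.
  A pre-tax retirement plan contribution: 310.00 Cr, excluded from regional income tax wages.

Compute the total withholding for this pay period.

Regional Income Tax: taxable = 18,330.00 Cr − 310.00 Cr = 18,020.00 Cr
  710.60 Cr + 19.28% × (18,020.00 Cr − 8,200.00 Cr) = 710.60 Cr + 19.28% × 9,820.00 Cr = 2,603.90 Cr
Pension Levy: 4.34% × 18,020.00 Cr = 782.07 Cr
Total: 2,603.90 Cr + 782.07 Cr = 3,385.97 Cr

3,385.97 Cr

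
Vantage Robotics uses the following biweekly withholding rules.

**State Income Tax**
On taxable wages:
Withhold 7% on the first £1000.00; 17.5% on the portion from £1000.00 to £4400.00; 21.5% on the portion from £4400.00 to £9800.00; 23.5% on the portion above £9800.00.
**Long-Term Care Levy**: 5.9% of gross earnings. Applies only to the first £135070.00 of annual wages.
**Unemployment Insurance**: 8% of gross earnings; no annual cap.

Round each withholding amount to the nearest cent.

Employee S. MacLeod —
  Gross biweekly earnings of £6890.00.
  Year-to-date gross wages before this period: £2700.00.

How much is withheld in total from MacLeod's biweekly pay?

State Income Tax: taxable = £6890.00
  £665.00 + 21.5% × (£6890.00 − £4400.00) = £665.00 + 21.5% × £2490.00 = £1200.35
Long-Term Care Levy: 5.9% × £6890.00 = £406.51
Unemployment Insurance: 8% × £6890.00 = £551.20
Total: £1200.35 + £406.51 + £551.20 = £2158.06

£2158.06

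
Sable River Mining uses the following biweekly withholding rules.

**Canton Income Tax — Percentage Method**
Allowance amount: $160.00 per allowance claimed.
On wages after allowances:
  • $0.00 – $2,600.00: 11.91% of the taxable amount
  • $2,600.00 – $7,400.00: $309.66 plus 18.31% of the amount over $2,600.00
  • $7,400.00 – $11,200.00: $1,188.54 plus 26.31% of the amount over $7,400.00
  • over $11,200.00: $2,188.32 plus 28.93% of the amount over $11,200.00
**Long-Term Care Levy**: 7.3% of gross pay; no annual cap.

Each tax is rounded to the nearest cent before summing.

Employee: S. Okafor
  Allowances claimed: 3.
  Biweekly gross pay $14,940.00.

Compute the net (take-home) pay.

Canton Income Tax: taxable = $14,940.00 − 3×$160.00 = $14,460.00
  $2,188.32 + 28.93% × ($14,460.00 − $11,200.00) = $2,188.32 + 28.93% × $3,260.00 = $3,131.44
Long-Term Care Levy: 7.3% × $14,940.00 = $1,090.62
Total withheld: $3,131.44 + $1,090.62 = $4,222.06
Net pay: $14,940.00 − $4,222.06 = $10,717.94

$10,717.94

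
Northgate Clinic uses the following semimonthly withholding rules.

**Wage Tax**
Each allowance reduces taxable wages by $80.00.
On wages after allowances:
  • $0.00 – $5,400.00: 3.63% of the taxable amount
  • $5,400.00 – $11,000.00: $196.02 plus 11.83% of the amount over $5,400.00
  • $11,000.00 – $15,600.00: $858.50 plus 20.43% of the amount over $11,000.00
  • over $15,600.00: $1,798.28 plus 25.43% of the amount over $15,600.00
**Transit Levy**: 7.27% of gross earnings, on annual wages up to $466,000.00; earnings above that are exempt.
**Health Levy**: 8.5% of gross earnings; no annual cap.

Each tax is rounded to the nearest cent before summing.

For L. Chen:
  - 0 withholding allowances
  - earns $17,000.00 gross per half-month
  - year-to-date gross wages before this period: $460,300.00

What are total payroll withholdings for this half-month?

$4,013.69

Wage Tax: taxable = $17,000.00
  $1,798.28 + 25.43% × ($17,000.00 − $15,600.00) = $1,798.28 + 25.43% × $1,400.00 = $2,154.30
Transit Levy: cap $466,000.00 − YTD $460,300.00 = $5,700.00 subject; 7.27% × $5,700.00 = $414.39
Health Levy: 8.5% × $17,000.00 = $1,445.00
Total: $2,154.30 + $414.39 + $1,445.00 = $4,013.69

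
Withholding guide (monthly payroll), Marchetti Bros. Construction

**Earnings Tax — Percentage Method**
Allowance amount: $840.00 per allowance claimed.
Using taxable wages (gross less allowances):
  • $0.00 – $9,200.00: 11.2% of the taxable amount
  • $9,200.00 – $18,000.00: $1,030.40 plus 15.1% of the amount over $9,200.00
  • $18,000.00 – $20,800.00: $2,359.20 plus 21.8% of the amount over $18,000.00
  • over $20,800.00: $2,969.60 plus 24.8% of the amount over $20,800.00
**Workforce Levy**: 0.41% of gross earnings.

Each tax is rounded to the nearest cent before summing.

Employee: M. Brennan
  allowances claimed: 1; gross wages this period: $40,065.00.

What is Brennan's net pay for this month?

$32,361.73

Earnings Tax: taxable = $40,065.00 − 1×$840.00 = $39,225.00
  $2,969.60 + 24.8% × ($39,225.00 − $20,800.00) = $2,969.60 + 24.8% × $18,425.00 = $7,539.00
Workforce Levy: 0.41% × $40,065.00 = $164.27
Total withheld: $7,539.00 + $164.27 = $7,703.27
Net pay: $40,065.00 − $7,703.27 = $32,361.73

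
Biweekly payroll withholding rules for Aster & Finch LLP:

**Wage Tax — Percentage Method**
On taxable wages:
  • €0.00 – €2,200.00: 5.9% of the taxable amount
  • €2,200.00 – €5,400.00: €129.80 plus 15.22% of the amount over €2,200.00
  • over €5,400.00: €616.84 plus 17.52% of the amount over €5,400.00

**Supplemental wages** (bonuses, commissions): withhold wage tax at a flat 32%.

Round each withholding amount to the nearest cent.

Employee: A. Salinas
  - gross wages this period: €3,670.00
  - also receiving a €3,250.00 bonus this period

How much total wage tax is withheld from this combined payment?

Wage Tax: taxable = €3,670.00
  €129.80 + 15.22% × (€3,670.00 − €2,200.00) = €129.80 + 15.22% × €1,470.00 = €353.53
Supplemental (32% flat on bonus): 32% × €3,250.00 = €1,040.00
Total wage tax: €353.53 + €1,040.00 = €1,393.53

€1,393.53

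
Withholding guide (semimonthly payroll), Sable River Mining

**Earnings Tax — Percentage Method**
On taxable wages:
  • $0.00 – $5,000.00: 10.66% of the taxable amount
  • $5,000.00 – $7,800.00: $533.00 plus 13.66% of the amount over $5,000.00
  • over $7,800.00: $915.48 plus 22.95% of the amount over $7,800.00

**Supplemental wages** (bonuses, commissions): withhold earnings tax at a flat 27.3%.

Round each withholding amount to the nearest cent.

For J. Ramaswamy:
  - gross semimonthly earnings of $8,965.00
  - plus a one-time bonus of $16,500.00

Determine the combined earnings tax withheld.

$5,687.35

Earnings Tax: taxable = $8,965.00
  $915.48 + 22.95% × ($8,965.00 − $7,800.00) = $915.48 + 22.95% × $1,165.00 = $1,182.85
Supplemental (27.3% flat on bonus): 27.3% × $16,500.00 = $4,504.50
Total earnings tax: $1,182.85 + $4,504.50 = $5,687.35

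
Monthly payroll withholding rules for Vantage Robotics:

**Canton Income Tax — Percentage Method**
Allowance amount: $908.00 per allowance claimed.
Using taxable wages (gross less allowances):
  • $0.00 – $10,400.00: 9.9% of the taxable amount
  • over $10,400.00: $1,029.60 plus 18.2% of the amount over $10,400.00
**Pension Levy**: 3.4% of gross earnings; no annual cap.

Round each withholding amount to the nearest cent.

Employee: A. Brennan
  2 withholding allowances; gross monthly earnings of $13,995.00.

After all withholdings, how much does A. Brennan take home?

$12,165.79

Canton Income Tax: taxable = $13,995.00 − 2×$908.00 = $12,179.00
  $1,029.60 + 18.2% × ($12,179.00 − $10,400.00) = $1,029.60 + 18.2% × $1,779.00 = $1,353.38
Pension Levy: 3.4% × $13,995.00 = $475.83
Total withheld: $1,353.38 + $475.83 = $1,829.21
Net pay: $13,995.00 − $1,829.21 = $12,165.79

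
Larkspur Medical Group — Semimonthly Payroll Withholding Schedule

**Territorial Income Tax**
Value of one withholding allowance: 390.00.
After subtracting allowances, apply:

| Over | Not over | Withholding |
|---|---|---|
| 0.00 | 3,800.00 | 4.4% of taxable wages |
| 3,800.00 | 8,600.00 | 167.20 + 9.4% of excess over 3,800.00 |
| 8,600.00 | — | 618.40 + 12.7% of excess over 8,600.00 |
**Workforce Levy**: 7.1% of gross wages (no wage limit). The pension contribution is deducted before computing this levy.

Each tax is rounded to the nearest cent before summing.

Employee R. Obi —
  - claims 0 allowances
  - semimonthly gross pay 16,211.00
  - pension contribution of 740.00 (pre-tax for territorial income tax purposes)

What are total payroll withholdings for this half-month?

Territorial Income Tax: taxable = 16,211.00 − 740.00 = 15,471.00
  618.40 + 12.7% × (15,471.00 − 8,600.00) = 618.40 + 12.7% × 6,871.00 = 1,491.02
Workforce Levy: 7.1% × 15,471.00 = 1,098.44
Total: 1,491.02 + 1,098.44 = 2,589.46

2,589.46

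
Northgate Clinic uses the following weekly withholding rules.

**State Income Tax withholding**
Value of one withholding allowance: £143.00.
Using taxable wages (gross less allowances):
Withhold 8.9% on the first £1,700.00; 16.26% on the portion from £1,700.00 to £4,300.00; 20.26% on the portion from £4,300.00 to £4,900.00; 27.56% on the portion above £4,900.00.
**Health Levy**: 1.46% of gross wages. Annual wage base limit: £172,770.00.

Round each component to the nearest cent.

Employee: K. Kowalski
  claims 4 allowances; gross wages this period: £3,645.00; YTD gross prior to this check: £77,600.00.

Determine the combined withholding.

State Income Tax: taxable = £3,645.00 − 4×£143.00 = £3,073.00
  £151.30 + 16.26% × (£3,073.00 − £1,700.00) = £151.30 + 16.26% × £1,373.00 = £374.55
Health Levy: 1.46% × £3,645.00 = £53.22
Total: £374.55 + £53.22 = £427.77

£427.77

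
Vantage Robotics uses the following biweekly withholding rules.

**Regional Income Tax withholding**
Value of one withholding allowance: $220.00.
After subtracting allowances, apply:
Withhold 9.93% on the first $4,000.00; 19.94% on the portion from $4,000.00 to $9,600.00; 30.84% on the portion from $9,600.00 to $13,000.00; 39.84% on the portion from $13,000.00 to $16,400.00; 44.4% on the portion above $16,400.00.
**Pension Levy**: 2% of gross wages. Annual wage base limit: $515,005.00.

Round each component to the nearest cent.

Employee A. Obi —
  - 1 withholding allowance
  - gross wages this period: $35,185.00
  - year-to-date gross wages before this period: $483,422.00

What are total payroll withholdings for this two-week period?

Regional Income Tax: taxable = $35,185.00 − 1×$220.00 = $34,965.00
  $3,916.96 + 44.4% × ($34,965.00 − $16,400.00) = $3,916.96 + 44.4% × $18,565.00 = $12,159.82
Pension Levy: cap $515,005.00 − YTD $483,422.00 = $31,583.00 subject; 2% × $31,583.00 = $631.66
Total: $12,159.82 + $631.66 = $12,791.48

$12,791.48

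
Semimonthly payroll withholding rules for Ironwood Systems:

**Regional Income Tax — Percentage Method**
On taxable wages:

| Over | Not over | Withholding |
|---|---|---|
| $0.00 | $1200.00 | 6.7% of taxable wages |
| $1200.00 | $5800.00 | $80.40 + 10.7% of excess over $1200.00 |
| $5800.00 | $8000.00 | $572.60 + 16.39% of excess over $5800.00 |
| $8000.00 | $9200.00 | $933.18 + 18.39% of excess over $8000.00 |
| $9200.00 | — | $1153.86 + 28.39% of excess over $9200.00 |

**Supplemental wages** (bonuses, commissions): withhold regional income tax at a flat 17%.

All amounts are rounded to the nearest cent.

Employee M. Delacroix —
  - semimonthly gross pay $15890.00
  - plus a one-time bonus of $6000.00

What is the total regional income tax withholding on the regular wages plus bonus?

$4073.15

Regional Income Tax: taxable = $15890.00
  $1153.86 + 28.39% × ($15890.00 − $9200.00) = $1153.86 + 28.39% × $6690.00 = $3053.15
Supplemental (17% flat on bonus): 17% × $6000.00 = $1020.00
Total regional income tax: $3053.15 + $1020.00 = $4073.15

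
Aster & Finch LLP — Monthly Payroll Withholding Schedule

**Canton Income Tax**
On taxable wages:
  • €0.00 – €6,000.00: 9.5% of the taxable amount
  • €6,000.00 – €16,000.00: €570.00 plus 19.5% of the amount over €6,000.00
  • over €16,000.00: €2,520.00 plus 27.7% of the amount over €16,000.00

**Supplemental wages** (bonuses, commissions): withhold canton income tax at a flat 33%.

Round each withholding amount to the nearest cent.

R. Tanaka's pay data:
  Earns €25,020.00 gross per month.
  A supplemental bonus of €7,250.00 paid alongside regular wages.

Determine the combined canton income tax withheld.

Canton Income Tax: taxable = €25,020.00
  €2,520.00 + 27.7% × (€25,020.00 − €16,000.00) = €2,520.00 + 27.7% × €9,020.00 = €5,018.54
Supplemental (33% flat on bonus): 33% × €7,250.00 = €2,392.50
Total canton income tax: €5,018.54 + €2,392.50 = €7,411.04

€7,411.04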